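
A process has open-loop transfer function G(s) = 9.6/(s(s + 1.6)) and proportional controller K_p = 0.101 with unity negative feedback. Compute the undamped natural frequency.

With unity feedback the closed-loop characteristic equation is s² + 1.6s + 0.101·9.6 = s² + 1.6s + 0.9696 = 0.
So ω_n² = 0.9696 ⇒ ω_n = 0.9847 rad/s, and ζ = 1.6/(2ω_n) = 0.812.

ω_n = 0.985 rad/s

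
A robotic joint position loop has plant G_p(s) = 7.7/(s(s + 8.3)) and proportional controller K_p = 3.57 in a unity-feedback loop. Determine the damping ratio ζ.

The closed-loop denominator is s(s+8.3) + 3.57·7.7 = s² + 8.3s + 27.49.
Matching s² + 2ζω_n s + ω_n²: ω_n = √27.49 = 5.243 rad/s and 2ζω_n = 8.3, so ζ = 8.3/(2·5.243) = 0.792.

ζ = 0.792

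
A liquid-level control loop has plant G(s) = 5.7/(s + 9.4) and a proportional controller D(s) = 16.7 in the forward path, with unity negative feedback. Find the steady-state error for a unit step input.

The loop is type 0. Static position error constant K_pos = D(0)·G(0) = 16.7·0.6064 = 10.13.
Steady-state error to a unit step: e_ss = 1/(1+K_pos) = 1/11.13 = 0.0899.

0.0899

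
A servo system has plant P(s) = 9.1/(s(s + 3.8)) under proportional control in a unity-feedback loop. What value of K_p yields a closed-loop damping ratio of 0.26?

Closed-loop characteristic equation: s² + 3.8s + K_p·9.1 = 0.
So ω_n = √(9.1K_p) and 2ζω_n = 3.8, giving ζ = 3.8/(2√(9.1K_p)).
Setting ζ = 0.26: √(9.1K_p) = 3.8/(2·0.26) = 7.308, so K_p = 53.4/9.1 = 5.87.

K_p = 5.87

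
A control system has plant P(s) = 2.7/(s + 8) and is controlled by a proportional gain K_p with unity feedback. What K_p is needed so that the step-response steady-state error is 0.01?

Steady-state error for a unit step on this type-0 loop is 1/(1 + K_p·P(0)).
P(0) = 0.3375. Require 1/(1 + K_p·0.3375) = 0.01, so 1 + 0.3375·K_p = 100.
K_p = (100 − 1)/0.3375 = 293.

K_p = 293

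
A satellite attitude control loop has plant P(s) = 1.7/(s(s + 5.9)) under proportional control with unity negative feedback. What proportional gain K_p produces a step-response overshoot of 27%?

K_p = 34.6

From %OS = 100·exp(−πζ/√(1−ζ²)) = 27%, ζ = −ln(0.27)/√(π²+ln²(0.27)) = 0.3847.
Characteristic equation s² + 5.9s + 1.7K_p = 0 gives ζ = 5.9/(2√(1.7K_p)).
Setting ζ = 0.3847: √(1.7K_p) = 5.9/(2·0.3847) = 7.668, so K_p = 58.8/1.7 = 34.6.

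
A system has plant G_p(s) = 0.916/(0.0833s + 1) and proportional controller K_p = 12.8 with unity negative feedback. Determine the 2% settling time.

T_s ≈ 0.0262 s

Closed loop: T(s) = K_p·G_p/(1+K_p·G_p) = 11.72/(0.0833s + 1 + 11.72), with pole at s = −(1 + 11.72)/0.0833 = −152.8.
τ = 1/152.8 = 0.006546 s, so 2% settling time ≈ 4τ = 0.0262 s.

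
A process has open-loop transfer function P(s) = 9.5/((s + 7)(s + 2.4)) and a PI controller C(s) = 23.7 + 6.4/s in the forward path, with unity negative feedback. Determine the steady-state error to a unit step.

0

The open loop C(s)P(s) has a pole at the origin (type 1), so the static position error constant is infinite and e_ss = 1/(1+∞) = 0.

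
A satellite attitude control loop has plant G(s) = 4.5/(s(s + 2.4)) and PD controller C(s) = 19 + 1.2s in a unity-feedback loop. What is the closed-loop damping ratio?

Forward path: (19 + 1.2s)·4.5/(s(s+2.4)). The closed-loop characteristic equation is s² + (2.4 + 4.5·1.2)s + 4.5·19 = 0.
That is s² + 7.8s + 85.5 = 0, so ω_n = 9.247 rad/s and ζ = 7.8/(2·9.247) = 0.4218.

ζ = 0.422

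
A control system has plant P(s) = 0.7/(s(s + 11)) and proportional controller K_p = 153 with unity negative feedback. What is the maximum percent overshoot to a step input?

13.9%

From 1 + K_pP(s) = 0: s² + 11s + 107.1 = 0 ⇒ ω_n = 10.35, ζ = 0.5315.
%OS = 100·exp(−πζ/√(1−ζ²)) = 100·exp(−π·0.5315/√0.7176) = 13.9%.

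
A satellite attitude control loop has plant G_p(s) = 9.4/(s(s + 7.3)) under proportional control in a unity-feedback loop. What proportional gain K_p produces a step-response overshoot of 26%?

K_p = 9.13

From %OS = 100·exp(−πζ/√(1−ζ²)) = 26%, ζ = −ln(0.26)/√(π²+ln²(0.26)) = 0.3941.
Characteristic equation s² + 7.3s + 9.4K_p = 0 gives ζ = 7.3/(2√(9.4K_p)).
Setting ζ = 0.3941: √(9.4K_p) = 7.3/(2·0.3941) = 9.262, so K_p = 85.78/9.4 = 9.13.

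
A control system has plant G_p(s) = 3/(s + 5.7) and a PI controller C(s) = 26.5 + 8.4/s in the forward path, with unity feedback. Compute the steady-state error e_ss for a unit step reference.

The open loop C(s)G_p(s) has a pole at the origin (type 1), so the static position error constant is infinite and e_ss = 1/(1+∞) = 0.

0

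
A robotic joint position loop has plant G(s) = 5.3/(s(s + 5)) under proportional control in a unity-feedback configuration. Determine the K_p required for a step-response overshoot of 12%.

K_p = 3.77

From %OS = 100·exp(−πζ/√(1−ζ²)) = 12%, ζ = −ln(0.12)/√(π²+ln²(0.12)) = 0.5594.
Characteristic equation s² + 5s + 5.3K_p = 0 gives ζ = 5/(2√(5.3K_p)).
Setting ζ = 0.5594: √(5.3K_p) = 5/(2·0.5594) = 4.469, so K_p = 19.97/5.3 = 3.77.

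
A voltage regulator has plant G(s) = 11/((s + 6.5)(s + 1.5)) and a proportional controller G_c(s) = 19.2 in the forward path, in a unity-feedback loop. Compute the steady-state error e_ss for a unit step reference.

0.0441

The loop is type 0. Static position error constant K_pos = G_c(0)·G(0) = 19.2·1.128 = 21.66.
Steady-state error to a unit step: e_ss = 1/(1+K_pos) = 1/22.66 = 0.0441.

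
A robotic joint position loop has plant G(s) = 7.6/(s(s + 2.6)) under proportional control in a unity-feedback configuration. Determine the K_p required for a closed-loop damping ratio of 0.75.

Closed-loop characteristic equation: s² + 2.6s + K_p·7.6 = 0.
So ω_n = √(7.6K_p) and 2ζω_n = 2.6, giving ζ = 2.6/(2√(7.6K_p)).
Setting ζ = 0.75: √(7.6K_p) = 2.6/(2·0.75) = 1.733, so K_p = 3.004/7.6 = 0.395.

K_p = 0.395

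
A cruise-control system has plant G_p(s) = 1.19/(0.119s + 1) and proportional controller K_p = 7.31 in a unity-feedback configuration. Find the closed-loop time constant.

Closed loop: T(s) = K_p·G_p/(1+K_p·G_p) = 8.699/(0.119s + 1 + 8.699), with pole at s = −(1 + 8.699)/0.119 = −81.5.
Closed-loop time constant τ = 1/81.5 = 0.0123 s.

τ = 0.0123 s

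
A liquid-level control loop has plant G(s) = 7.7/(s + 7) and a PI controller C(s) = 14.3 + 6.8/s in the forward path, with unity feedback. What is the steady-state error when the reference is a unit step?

0

The open loop C(s)G(s) has a pole at the origin (type 1), so the static position error constant is infinite and e_ss = 1/(1+∞) = 0.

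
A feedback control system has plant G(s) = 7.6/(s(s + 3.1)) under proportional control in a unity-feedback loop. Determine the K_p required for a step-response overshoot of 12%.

K_p = 1.01

From %OS = 100·exp(−πζ/√(1−ζ²)) = 12%, ζ = −ln(0.12)/√(π²+ln²(0.12)) = 0.5594.
Characteristic equation s² + 3.1s + 7.6K_p = 0 gives ζ = 3.1/(2√(7.6K_p)).
Setting ζ = 0.5594: √(7.6K_p) = 3.1/(2·0.5594) = 2.771, so K_p = 7.677/7.6 = 1.01.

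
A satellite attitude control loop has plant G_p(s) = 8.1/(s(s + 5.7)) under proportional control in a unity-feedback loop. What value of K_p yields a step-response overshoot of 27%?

From %OS = 100·exp(−πζ/√(1−ζ²)) = 27%, ζ = −ln(0.27)/√(π²+ln²(0.27)) = 0.3847.
Characteristic equation s² + 5.7s + 8.1K_p = 0 gives ζ = 5.7/(2√(8.1K_p)).
Setting ζ = 0.3847: √(8.1K_p) = 5.7/(2·0.3847) = 7.408, so K_p = 54.88/8.1 = 6.78.

K_p = 6.78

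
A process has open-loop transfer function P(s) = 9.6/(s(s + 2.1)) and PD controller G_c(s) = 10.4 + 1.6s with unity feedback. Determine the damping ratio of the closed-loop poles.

ζ = 0.874

Forward path: (10.4 + 1.6s)·9.6/(s(s+2.1)). The closed-loop characteristic equation is s² + (2.1 + 9.6·1.6)s + 9.6·10.4 = 0.
That is s² + 17.46s + 99.84 = 0, so ω_n = 9.992 rad/s and ζ = 17.46/(2·9.992) = 0.8737.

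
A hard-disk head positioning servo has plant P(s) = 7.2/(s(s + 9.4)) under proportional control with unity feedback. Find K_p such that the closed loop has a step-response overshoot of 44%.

K_p = 48

From %OS = 100·exp(−πζ/√(1−ζ²)) = 44%, ζ = −ln(0.44)/√(π²+ln²(0.44)) = 0.2528.
Characteristic equation s² + 9.4s + 7.2K_p = 0 gives ζ = 9.4/(2√(7.2K_p)).
Setting ζ = 0.2528: √(7.2K_p) = 9.4/(2·0.2528) = 18.59, so K_p = 345.6/7.2 = 48.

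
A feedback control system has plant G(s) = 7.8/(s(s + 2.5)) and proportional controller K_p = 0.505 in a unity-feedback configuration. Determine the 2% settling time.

From 1 + K_pG(s) = 0: s² + 2.5s + 3.939 = 0 ⇒ ω_n = 1.985, ζ = 0.6298.
2% settling time T_s ≈ 4/(ζω_n) = 4/1.25 = 3.2 s.

T_s ≈ 3.2 s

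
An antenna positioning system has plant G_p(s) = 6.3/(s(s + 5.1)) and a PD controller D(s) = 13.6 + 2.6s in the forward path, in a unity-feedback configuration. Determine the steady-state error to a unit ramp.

0.0595

The loop has one pole at the origin (type 1). Velocity error constant K_v = lim_{s→0} s·D(s)G_p(s) = 13.6·6.3/5.1 = 16.8.
Steady-state error to a unit ramp: e_ss = 1/K_v = 0.0595.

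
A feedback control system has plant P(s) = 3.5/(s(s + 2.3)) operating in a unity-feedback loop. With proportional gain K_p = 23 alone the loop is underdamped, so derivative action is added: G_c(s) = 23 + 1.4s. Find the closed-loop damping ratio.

ζ = 0.401

Forward path: (23 + 1.4s)·3.5/(s(s+2.3)). The closed-loop characteristic equation is s² + (2.3 + 3.5·1.4)s + 3.5·23 = 0.
That is s² + 7.2s + 80.5 = 0, so ω_n = 8.972 rad/s and ζ = 7.2/(2·8.972) = 0.4012.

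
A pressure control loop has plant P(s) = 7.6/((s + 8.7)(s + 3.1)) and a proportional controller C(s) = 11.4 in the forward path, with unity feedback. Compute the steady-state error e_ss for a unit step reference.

0.237

The loop is type 0. Static position error constant K_pos = C(0)·P(0) = 11.4·0.2818 = 3.212.
Steady-state error to a unit step: e_ss = 1/(1+K_pos) = 1/4.212 = 0.237.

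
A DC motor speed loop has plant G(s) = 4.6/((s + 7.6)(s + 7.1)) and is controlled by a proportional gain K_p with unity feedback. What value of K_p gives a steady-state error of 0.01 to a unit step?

Steady-state error for a unit step on this type-0 loop is 1/(1 + K_p·G(0)).
G(0) = 0.08525. Require 1/(1 + K_p·0.08525) = 0.01, so 1 + 0.08525·K_p = 100.
K_p = (100 − 1)/0.08525 = 1160.

K_p = 1160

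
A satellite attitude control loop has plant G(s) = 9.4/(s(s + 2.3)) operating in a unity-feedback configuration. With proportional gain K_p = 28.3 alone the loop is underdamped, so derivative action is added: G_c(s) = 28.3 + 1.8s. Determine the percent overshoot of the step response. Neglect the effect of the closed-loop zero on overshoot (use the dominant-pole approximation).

Forward path: (28.3 + 1.8s)·9.4/(s(s+2.3)). The closed-loop characteristic equation is s² + (2.3 + 9.4·1.8)s + 9.4·28.3 = 0.
That is s² + 19.22s + 266 = 0, so ω_n = 16.31 rad/s and ζ = 19.22/(2·16.31) = 0.5892.
%OS = 100·exp(−πζ/√(1−ζ²)) = 10.1%.

10.1%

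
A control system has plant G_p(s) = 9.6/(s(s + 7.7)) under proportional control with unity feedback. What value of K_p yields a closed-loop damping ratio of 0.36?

Closed-loop characteristic equation: s² + 7.7s + K_p·9.6 = 0.
So ω_n = √(9.6K_p) and 2ζω_n = 7.7, giving ζ = 7.7/(2√(9.6K_p)).
Setting ζ = 0.36: √(9.6K_p) = 7.7/(2·0.36) = 10.69, so K_p = 114.4/9.6 = 11.9.

K_p = 11.9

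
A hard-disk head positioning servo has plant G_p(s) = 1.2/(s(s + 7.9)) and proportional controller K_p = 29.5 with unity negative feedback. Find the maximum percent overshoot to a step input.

From 1 + K_pG_p(s) = 0: s² + 7.9s + 35.4 = 0 ⇒ ω_n = 5.95, ζ = 0.6639.
%OS = 100·exp(−πζ/√(1−ζ²)) = 100·exp(−π·0.6639/√0.5593) = 6.15%.

6.15%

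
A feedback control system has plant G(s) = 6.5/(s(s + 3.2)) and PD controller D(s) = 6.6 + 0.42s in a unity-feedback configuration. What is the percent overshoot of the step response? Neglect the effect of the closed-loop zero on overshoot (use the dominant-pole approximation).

Forward path: (6.6 + 0.42s)·6.5/(s(s+3.2)). The closed-loop characteristic equation is s² + (3.2 + 6.5·0.42)s + 6.5·6.6 = 0.
That is s² + 5.93s + 42.9 = 0, so ω_n = 6.55 rad/s and ζ = 5.93/(2·6.55) = 0.4527.
%OS = 100·exp(−πζ/√(1−ζ²)) = 20.3%.

20.3%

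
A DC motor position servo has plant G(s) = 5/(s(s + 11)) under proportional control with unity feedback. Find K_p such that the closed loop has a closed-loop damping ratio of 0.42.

Closed-loop characteristic equation: s² + 11s + K_p·5 = 0.
So ω_n = √(5K_p) and 2ζω_n = 11, giving ζ = 11/(2√(5K_p)).
Setting ζ = 0.42: √(5K_p) = 11/(2·0.42) = 13.1, so K_p = 171.5/5 = 34.3.

K_p = 34.3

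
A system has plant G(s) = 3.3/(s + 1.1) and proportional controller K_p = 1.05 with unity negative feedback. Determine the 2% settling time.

T_s ≈ 0.876 s

Closed-loop transfer function: T(s) = K_p·G(s)/(1 + K_p·G(s)) = 3.465/(s + 1.1 + 3.465) = 3.465/(s + 4.565).
Time constant τ = 1/4.565 = 0.2191 s, so the 2% settling time is about 4τ = 0.876 s.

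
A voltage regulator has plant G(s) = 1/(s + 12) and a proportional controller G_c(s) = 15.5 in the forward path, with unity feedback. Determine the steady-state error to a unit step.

0.436

The loop is type 0. Static position error constant K_pos = G_c(0)·G(0) = 15.5·0.08333 = 1.292.
Steady-state error to a unit step: e_ss = 1/(1+K_pos) = 1/2.292 = 0.436.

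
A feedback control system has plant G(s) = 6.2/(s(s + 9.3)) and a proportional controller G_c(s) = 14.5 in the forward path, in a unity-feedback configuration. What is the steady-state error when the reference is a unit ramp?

0.103

The loop has one pole at the origin (type 1). Velocity error constant K_v = lim_{s→0} s·G_c(s)G(s) = 14.5·6.2/9.3 = 9.667.
Steady-state error to a unit ramp: e_ss = 1/K_v = 0.103.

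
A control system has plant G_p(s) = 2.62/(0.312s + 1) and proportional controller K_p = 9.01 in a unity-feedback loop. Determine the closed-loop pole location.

Closed loop: T(s) = K_p·G_p/(1+K_p·G_p) = 23.61/(0.312s + 1 + 23.61), with pole at s = −(1 + 23.61)/0.312 = −78.87.

s = -78.87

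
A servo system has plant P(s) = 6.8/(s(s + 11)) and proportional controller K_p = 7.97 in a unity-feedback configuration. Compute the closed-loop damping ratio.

ζ = 0.747

The closed-loop denominator is s(s+11) + 7.97·6.8 = s² + 11s + 54.2.
Matching s² + 2ζω_n s + ω_n²: ω_n = √54.2 = 7.362 rad/s and 2ζω_n = 11, so ζ = 11/(2·7.362) = 0.747.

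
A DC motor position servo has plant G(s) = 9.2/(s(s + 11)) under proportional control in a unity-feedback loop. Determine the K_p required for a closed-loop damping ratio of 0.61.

K_p = 8.84

Closed-loop characteristic equation: s² + 11s + K_p·9.2 = 0.
So ω_n = √(9.2K_p) and 2ζω_n = 11, giving ζ = 11/(2√(9.2K_p)).
Setting ζ = 0.61: √(9.2K_p) = 11/(2·0.61) = 9.016, so K_p = 81.3/9.2 = 8.84.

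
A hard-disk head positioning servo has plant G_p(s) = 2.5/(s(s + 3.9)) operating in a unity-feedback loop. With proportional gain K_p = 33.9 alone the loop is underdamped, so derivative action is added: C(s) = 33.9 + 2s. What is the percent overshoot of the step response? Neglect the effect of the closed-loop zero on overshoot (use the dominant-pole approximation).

17.6%

Forward path: (33.9 + 2s)·2.5/(s(s+3.9)). The closed-loop characteristic equation is s² + (3.9 + 2.5·2)s + 2.5·33.9 = 0.
That is s² + 8.9s + 84.75 = 0, so ω_n = 9.206 rad/s and ζ = 8.9/(2·9.206) = 0.4834.
%OS = 100·exp(−πζ/√(1−ζ²)) = 17.6%.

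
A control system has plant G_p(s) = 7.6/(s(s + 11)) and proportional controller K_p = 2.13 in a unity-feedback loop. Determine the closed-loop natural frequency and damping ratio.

ω_n = 4.02 rad/s, ζ = 1.37

1 + K_p·G_p(s) = 0 gives s² + 11s + 16.19 = 0.
Matching s² + 2ζω_n s + ω_n²: ω_n = √16.19 = 4.023 rad/s and 2ζω_n = 11, so ζ = 11/(2·4.023) = 1.37.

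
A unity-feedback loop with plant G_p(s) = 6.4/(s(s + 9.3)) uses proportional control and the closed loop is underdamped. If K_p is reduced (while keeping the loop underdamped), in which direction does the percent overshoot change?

decrease

ζ = 9.3/(2√(6.4K_p)) rises as K_p falls; higher damping means less overshoot.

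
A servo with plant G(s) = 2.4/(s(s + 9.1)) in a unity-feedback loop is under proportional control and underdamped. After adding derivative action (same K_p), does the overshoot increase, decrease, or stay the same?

decrease

With PD the characteristic equation becomes s² + (a + K·K_d)s + K·K_p = 0; the damping term grows, ζ rises, overshoot falls.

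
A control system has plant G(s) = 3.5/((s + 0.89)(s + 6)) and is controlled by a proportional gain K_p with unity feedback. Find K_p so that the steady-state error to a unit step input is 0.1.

For a type-0 loop with proportional control, e_ss = 1/(1 + K_p·G(0)).
G(0) = 0.6554. Require 1/(1 + K_p·0.6554) = 0.1, so 1 + 0.6554·K_p = 10.
K_p = (10 − 1)/0.6554 = 13.7.

K_p = 13.7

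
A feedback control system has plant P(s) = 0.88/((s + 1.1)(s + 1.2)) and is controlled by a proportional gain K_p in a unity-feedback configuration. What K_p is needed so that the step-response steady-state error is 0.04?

K_p = 36

The loop is type 0, so e_ss(step) = 1/(1 + K_pos) with K_pos = K_p·P(0).
P(0) = 0.6667. Require 1/(1 + K_p·0.6667) = 0.04, so 1 + 0.6667·K_p = 25.
K_p = (25 − 1)/0.6667 = 36.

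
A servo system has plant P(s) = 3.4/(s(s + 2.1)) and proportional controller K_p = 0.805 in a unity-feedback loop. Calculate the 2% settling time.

Closed-loop characteristic equation: s² + 2.1s + 2.737 = 0, so ω_n = 1.654 rad/s and ζ = 2.1/(2·1.654) = 0.6347.
2% settling time T_s ≈ 4/(ζω_n) = 4/1.05 = 3.81 s.

T_s ≈ 3.81 s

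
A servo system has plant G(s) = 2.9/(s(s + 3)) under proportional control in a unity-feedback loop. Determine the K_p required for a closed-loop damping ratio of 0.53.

K_p = 2.76

Closed-loop characteristic equation: s² + 3s + K_p·2.9 = 0.
So ω_n = √(2.9K_p) and 2ζω_n = 3, giving ζ = 3/(2√(2.9K_p)).
Setting ζ = 0.53: √(2.9K_p) = 3/(2·0.53) = 2.83, so K_p = 8.01/2.9 = 2.76.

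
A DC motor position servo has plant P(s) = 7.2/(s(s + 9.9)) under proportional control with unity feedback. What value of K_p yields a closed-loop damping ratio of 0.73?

K_p = 6.39

Closed-loop characteristic equation: s² + 9.9s + K_p·7.2 = 0.
So ω_n = √(7.2K_p) and 2ζω_n = 9.9, giving ζ = 9.9/(2√(7.2K_p)).
Setting ζ = 0.73: √(7.2K_p) = 9.9/(2·0.73) = 6.781, so K_p = 45.98/7.2 = 6.39.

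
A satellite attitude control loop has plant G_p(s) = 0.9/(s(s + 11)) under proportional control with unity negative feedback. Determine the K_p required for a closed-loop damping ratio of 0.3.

K_p = 373

Closed-loop characteristic equation: s² + 11s + K_p·0.9 = 0.
So ω_n = √(0.9K_p) and 2ζω_n = 11, giving ζ = 11/(2√(0.9K_p)).
Setting ζ = 0.3: √(0.9K_p) = 11/(2·0.3) = 18.33, so K_p = 336.1/0.9 = 373.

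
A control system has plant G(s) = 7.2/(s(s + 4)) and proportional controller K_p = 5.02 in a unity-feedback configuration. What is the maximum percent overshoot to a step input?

33%

The closed-loop denominator s² + 4s + 36.14 gives ω_n = √36.14 = 6.012 and ζ = 4/(2ω_n) = 0.3327.
%OS = 100·exp(−πζ/√(1−ζ²)) = 100·exp(−π·0.3327/√0.8893) = 33%.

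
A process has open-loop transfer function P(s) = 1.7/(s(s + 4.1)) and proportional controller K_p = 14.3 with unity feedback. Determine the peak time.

T_p = 0.701 s

Closed-loop characteristic equation: s² + 4.1s + 24.31 = 0, so ω_n = 4.931 rad/s and ζ = 4.1/(2·4.931) = 0.4158.
Damped frequency ω_d = ω_n√(1−ζ²) = 4.484 rad/s, so peak time T_p = π/ω_d = 0.701 s.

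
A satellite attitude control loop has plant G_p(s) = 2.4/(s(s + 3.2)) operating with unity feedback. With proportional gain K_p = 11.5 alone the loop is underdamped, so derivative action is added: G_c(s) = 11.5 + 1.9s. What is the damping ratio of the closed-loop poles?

Forward path: (11.5 + 1.9s)·2.4/(s(s+3.2)). The closed-loop characteristic equation is s² + (3.2 + 2.4·1.9)s + 2.4·11.5 = 0.
That is s² + 7.76s + 27.6 = 0, so ω_n = 5.254 rad/s and ζ = 7.76/(2·5.254) = 0.7385.

ζ = 0.739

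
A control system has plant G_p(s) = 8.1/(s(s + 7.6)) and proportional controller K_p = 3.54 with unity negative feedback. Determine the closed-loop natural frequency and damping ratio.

With unity feedback the closed-loop characteristic equation is s² + 7.6s + 3.54·8.1 = s² + 7.6s + 28.67 = 0.
So ω_n² = 28.67 ⇒ ω_n = 5.355 rad/s, and ζ = 7.6/(2ω_n) = 0.71.

ω_n = 5.35 rad/s, ζ = 0.71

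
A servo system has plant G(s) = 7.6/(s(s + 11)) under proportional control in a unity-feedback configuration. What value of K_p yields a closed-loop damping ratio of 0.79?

K_p = 6.38

Closed-loop characteristic equation: s² + 11s + K_p·7.6 = 0.
So ω_n = √(7.6K_p) and 2ζω_n = 11, giving ζ = 11/(2√(7.6K_p)).
Setting ζ = 0.79: √(7.6K_p) = 11/(2·0.79) = 6.962, so K_p = 48.47/7.6 = 6.38.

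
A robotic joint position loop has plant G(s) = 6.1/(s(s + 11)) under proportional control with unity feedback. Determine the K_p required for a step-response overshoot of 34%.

From %OS = 100·exp(−πζ/√(1−ζ²)) = 34%, ζ = −ln(0.34)/√(π²+ln²(0.34)) = 0.3248.
Characteristic equation s² + 11s + 6.1K_p = 0 gives ζ = 11/(2√(6.1K_p)).
Setting ζ = 0.3248: √(6.1K_p) = 11/(2·0.3248) = 16.93, so K_p = 286.8/6.1 = 47.

K_p = 47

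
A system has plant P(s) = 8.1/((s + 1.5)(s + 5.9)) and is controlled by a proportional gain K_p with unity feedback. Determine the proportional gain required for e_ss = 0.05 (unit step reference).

Steady-state error for a unit step on this type-0 loop is 1/(1 + K_p·P(0)).
P(0) = 0.9153. Require 1/(1 + K_p·0.9153) = 0.05, so 1 + 0.9153·K_p = 20.
K_p = (20 − 1)/0.9153 = 20.8.

K_p = 20.8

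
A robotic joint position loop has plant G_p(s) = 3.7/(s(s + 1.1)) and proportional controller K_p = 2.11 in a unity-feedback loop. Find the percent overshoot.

From 1 + K_pG_p(s) = 0: s² + 1.1s + 7.807 = 0 ⇒ ω_n = 2.794, ζ = 0.1968.
%OS = 100·exp(−πζ/√(1−ζ²)) = 100·exp(−π·0.1968/√0.9613) = 53.2%.

53.2%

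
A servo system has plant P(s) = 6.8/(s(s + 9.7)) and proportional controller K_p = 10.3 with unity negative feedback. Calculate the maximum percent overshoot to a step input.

The closed-loop denominator s² + 9.7s + 70.04 gives ω_n = √70.04 = 8.369 and ζ = 9.7/(2ω_n) = 0.5795.
%OS = 100·exp(−πζ/√(1−ζ²)) = 100·exp(−π·0.5795/√0.6642) = 10.7%.

10.7%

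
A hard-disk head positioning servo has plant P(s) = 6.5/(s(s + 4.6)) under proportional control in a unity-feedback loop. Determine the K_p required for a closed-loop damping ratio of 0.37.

Closed-loop characteristic equation: s² + 4.6s + K_p·6.5 = 0.
So ω_n = √(6.5K_p) and 2ζω_n = 4.6, giving ζ = 4.6/(2√(6.5K_p)).
Setting ζ = 0.37: √(6.5K_p) = 4.6/(2·0.37) = 6.216, so K_p = 38.64/6.5 = 5.94.

K_p = 5.94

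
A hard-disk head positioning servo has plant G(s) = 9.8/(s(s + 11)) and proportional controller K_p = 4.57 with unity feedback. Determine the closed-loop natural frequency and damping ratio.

ω_n = 6.69 rad/s, ζ = 0.822

With unity feedback the closed-loop characteristic equation is s² + 11s + 4.57·9.8 = s² + 11s + 44.79 = 0.
Matching s² + 2ζω_n s + ω_n²: ω_n = √44.79 = 6.692 rad/s and 2ζω_n = 11, so ζ = 11/(2·6.692) = 0.822.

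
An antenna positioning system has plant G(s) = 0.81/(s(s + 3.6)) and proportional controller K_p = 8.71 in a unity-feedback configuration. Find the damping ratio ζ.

ζ = 0.678

1 + K_p·G(s) = 0 gives s² + 3.6s + 7.055 = 0.
Matching s² + 2ζω_n s + ω_n²: ω_n = √7.055 = 2.656 rad/s and 2ζω_n = 3.6, so ζ = 3.6/(2·2.656) = 0.678.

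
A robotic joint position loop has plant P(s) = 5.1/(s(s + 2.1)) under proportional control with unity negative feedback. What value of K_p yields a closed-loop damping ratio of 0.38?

K_p = 1.5

Closed-loop characteristic equation: s² + 2.1s + K_p·5.1 = 0.
So ω_n = √(5.1K_p) and 2ζω_n = 2.1, giving ζ = 2.1/(2√(5.1K_p)).
Setting ζ = 0.38: √(5.1K_p) = 2.1/(2·0.38) = 2.763, so K_p = 7.635/5.1 = 1.5.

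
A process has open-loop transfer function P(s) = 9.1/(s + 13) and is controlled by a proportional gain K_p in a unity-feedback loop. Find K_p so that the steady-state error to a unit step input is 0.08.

K_p = 16.4

The loop is type 0, so e_ss(step) = 1/(1 + K_pos) with K_pos = K_p·P(0).
P(0) = 0.7. Require 1/(1 + K_p·0.7) = 0.08, so 1 + 0.7·K_p = 12.5.
K_p = (12.5 − 1)/0.7 = 16.4.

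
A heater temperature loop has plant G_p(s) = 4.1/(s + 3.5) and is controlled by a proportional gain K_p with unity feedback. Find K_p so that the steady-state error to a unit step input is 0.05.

K_p = 16.2

The loop is type 0, so e_ss(step) = 1/(1 + K_pos) with K_pos = K_p·G_p(0).
G_p(0) = 1.171. Require 1/(1 + K_p·1.171) = 0.05, so 1 + 1.171·K_p = 20.
K_p = (20 − 1)/1.171 = 16.2.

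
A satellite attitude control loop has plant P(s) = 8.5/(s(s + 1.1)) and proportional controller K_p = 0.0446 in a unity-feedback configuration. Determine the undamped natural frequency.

1 + K_p·P(s) = 0 gives s² + 1.1s + 0.3791 = 0.
Matching s² + 2ζω_n s + ω_n²: ω_n = √0.3791 = 0.6157 rad/s and 2ζω_n = 1.1, so ζ = 1.1/(2·0.6157) = 0.893.

ω_n = 0.616 rad/s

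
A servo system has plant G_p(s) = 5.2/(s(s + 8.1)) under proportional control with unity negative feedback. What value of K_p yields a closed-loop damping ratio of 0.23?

K_p = 59.6

Closed-loop characteristic equation: s² + 8.1s + K_p·5.2 = 0.
So ω_n = √(5.2K_p) and 2ζω_n = 8.1, giving ζ = 8.1/(2√(5.2K_p)).
Setting ζ = 0.23: √(5.2K_p) = 8.1/(2·0.23) = 17.61, so K_p = 310.1/5.2 = 59.6.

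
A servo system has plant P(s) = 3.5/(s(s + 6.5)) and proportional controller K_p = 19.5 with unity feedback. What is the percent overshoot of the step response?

The closed-loop denominator s² + 6.5s + 68.25 gives ω_n = √68.25 = 8.261 and ζ = 6.5/(2ω_n) = 0.3934.
%OS = 100·exp(−πζ/√(1−ζ²)) = 100·exp(−π·0.3934/√0.8452) = 26.1%.

26.1%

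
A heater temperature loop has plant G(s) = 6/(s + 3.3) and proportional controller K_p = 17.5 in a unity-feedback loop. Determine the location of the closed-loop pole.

Closed-loop transfer function: T(s) = K_p·G(s)/(1 + K_p·G(s)) = 105/(s + 3.3 + 105) = 105/(s + 108.3).
The closed-loop pole is at s = −108.3.

s = -108.3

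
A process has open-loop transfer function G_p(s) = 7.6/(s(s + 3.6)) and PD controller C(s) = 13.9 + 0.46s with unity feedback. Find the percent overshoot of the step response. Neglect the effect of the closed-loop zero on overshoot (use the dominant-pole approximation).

Forward path: (13.9 + 0.46s)·7.6/(s(s+3.6)). The closed-loop characteristic equation is s² + (3.6 + 7.6·0.46)s + 7.6·13.9 = 0.
That is s² + 7.096s + 105.6 = 0, so ω_n = 10.28 rad/s and ζ = 7.096/(2·10.28) = 0.3452.
%OS = 100·exp(−πζ/√(1−ζ²)) = 31.5%.

31.5%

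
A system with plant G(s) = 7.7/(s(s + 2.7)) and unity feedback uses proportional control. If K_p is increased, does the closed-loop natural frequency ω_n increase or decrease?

increase

ω_n = √(7.7·K_p), which grows with K_p.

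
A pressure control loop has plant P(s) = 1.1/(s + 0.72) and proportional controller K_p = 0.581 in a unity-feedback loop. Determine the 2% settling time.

Closed-loop transfer function: T(s) = K_p·P(s)/(1 + K_p·P(s)) = 0.6391/(s + 0.72 + 0.6391) = 0.6391/(s + 1.359).
Time constant τ = 1/1.359 = 0.7358 s, so the 2% settling time is about 4τ = 2.94 s.

T_s ≈ 2.94 s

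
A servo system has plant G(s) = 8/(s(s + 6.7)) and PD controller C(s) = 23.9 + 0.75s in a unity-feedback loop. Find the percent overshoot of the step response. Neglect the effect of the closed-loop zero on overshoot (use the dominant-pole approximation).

Forward path: (23.9 + 0.75s)·8/(s(s+6.7)). The closed-loop characteristic equation is s² + (6.7 + 8·0.75)s + 8·23.9 = 0.
That is s² + 12.7s + 191.2 = 0, so ω_n = 13.83 rad/s and ζ = 12.7/(2·13.83) = 0.4592.
%OS = 100·exp(−πζ/√(1−ζ²)) = 19.7%.

19.7%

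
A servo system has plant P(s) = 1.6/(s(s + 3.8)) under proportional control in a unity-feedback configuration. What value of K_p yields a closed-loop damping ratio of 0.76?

K_p = 3.91

Closed-loop characteristic equation: s² + 3.8s + K_p·1.6 = 0.
So ω_n = √(1.6K_p) and 2ζω_n = 3.8, giving ζ = 3.8/(2√(1.6K_p)).
Setting ζ = 0.76: √(1.6K_p) = 3.8/(2·0.76) = 2.5, so K_p = 6.25/1.6 = 3.91.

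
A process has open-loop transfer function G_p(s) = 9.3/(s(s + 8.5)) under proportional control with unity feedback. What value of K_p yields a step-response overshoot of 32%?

From %OS = 100·exp(−πζ/√(1−ζ²)) = 32%, ζ = −ln(0.32)/√(π²+ln²(0.32)) = 0.341.
Characteristic equation s² + 8.5s + 9.3K_p = 0 gives ζ = 8.5/(2√(9.3K_p)).
Setting ζ = 0.341: √(9.3K_p) = 8.5/(2·0.341) = 12.46, so K_p = 155.4/9.3 = 16.7.

K_p = 16.7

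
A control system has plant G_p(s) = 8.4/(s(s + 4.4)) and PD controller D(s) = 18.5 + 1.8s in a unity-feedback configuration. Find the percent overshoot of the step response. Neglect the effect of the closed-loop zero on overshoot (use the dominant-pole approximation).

Forward path: (18.5 + 1.8s)·8.4/(s(s+4.4)). The closed-loop characteristic equation is s² + (4.4 + 8.4·1.8)s + 8.4·18.5 = 0.
That is s² + 19.52s + 155.4 = 0, so ω_n = 12.47 rad/s and ζ = 19.52/(2·12.47) = 0.7829.
%OS = 100·exp(−πζ/√(1−ζ²)) = 1.92%.

1.92%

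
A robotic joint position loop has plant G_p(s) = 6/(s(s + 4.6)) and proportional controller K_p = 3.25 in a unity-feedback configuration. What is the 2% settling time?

T_s ≈ 1.74 s

The closed-loop denominator s² + 4.6s + 19.5 gives ω_n = √19.5 = 4.416 and ζ = 4.6/(2ω_n) = 0.5208.
2% settling time T_s ≈ 4/(ζω_n) = 4/2.3 = 1.74 s.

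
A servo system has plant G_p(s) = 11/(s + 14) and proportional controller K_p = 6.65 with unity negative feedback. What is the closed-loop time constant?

τ = 0.0115 s

Closed-loop transfer function: T(s) = K_p·G_p(s)/(1 + K_p·G_p(s)) = 73.15/(s + 14 + 73.15) = 73.15/(s + 87.15).
Time constant τ = 1/87.15 = 0.0115 s.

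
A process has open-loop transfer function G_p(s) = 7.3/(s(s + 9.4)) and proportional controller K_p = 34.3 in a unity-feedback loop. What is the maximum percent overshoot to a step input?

37.6%

Closed-loop characteristic equation: s² + 9.4s + 250.4 = 0, so ω_n = 15.82 rad/s and ζ = 9.4/(2·15.82) = 0.297.
%OS = 100·exp(−πζ/√(1−ζ²)) = 100·exp(−π·0.297/√0.9118) = 37.6%.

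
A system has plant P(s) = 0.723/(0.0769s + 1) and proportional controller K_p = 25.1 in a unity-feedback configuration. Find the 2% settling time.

T_s ≈ 0.0161 s

Closed loop: T(s) = K_p·P/(1+K_p·P) = 18.15/(0.0769s + 1 + 18.15), with pole at s = −(1 + 18.15)/0.0769 = −249.
τ = 1/249 = 0.004016 s, so 2% settling time ≈ 4τ = 0.0161 s.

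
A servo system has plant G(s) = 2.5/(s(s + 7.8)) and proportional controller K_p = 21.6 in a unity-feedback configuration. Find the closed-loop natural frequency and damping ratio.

With unity feedback the closed-loop characteristic equation is s² + 7.8s + 21.6·2.5 = s² + 7.8s + 54 = 0.
So ω_n² = 54 ⇒ ω_n = 7.348 rad/s, and ζ = 7.8/(2ω_n) = 0.531.

ω_n = 7.35 rad/s, ζ = 0.531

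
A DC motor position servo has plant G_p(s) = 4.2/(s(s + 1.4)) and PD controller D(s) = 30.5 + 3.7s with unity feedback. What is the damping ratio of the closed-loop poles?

Forward path: (30.5 + 3.7s)·4.2/(s(s+1.4)). The closed-loop characteristic equation is s² + (1.4 + 4.2·3.7)s + 4.2·30.5 = 0.
That is s² + 16.94s + 128.1 = 0, so ω_n = 11.32 rad/s and ζ = 16.94/(2·11.32) = 0.7484.

ζ = 0.748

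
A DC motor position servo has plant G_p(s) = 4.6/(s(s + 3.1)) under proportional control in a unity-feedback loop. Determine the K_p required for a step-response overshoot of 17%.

From %OS = 100·exp(−πζ/√(1−ζ²)) = 17%, ζ = −ln(0.17)/√(π²+ln²(0.17)) = 0.4913.
Characteristic equation s² + 3.1s + 4.6K_p = 0 gives ζ = 3.1/(2√(4.6K_p)).
Setting ζ = 0.4913: √(4.6K_p) = 3.1/(2·0.4913) = 3.155, so K_p = 9.954/4.6 = 2.16.

K_p = 2.16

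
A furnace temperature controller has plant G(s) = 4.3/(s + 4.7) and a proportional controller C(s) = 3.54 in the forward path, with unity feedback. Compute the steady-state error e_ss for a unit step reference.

The loop is type 0. Static position error constant K_pos = C(0)·G(0) = 3.54·0.9149 = 3.239.
Steady-state error to a unit step: e_ss = 1/(1+K_pos) = 1/4.239 = 0.236.

0.236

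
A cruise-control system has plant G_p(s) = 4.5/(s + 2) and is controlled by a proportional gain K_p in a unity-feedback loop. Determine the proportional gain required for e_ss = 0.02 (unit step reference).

For a type-0 loop with proportional control, e_ss = 1/(1 + K_p·G_p(0)).
G_p(0) = 2.25. Require 1/(1 + K_p·2.25) = 0.02, so 1 + 2.25·K_p = 50.
K_p = (50 − 1)/2.25 = 21.8.

K_p = 21.8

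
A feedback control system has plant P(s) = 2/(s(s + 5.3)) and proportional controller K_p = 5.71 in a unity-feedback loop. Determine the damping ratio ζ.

With unity feedback the closed-loop characteristic equation is s² + 5.3s + 5.71·2 = s² + 5.3s + 11.42 = 0.
So ω_n² = 11.42 ⇒ ω_n = 3.379 rad/s, and ζ = 5.3/(2ω_n) = 0.784.

ζ = 0.784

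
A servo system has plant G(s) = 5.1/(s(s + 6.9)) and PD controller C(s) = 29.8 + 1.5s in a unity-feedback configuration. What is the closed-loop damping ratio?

Forward path: (29.8 + 1.5s)·5.1/(s(s+6.9)). The closed-loop characteristic equation is s² + (6.9 + 5.1·1.5)s + 5.1·29.8 = 0.
That is s² + 14.55s + 152 = 0, so ω_n = 12.33 rad/s and ζ = 14.55/(2·12.33) = 0.5901.

ζ = 0.59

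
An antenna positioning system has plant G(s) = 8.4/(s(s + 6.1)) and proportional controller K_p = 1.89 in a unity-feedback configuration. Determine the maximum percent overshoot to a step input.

Closed-loop characteristic equation: s² + 6.1s + 15.88 = 0, so ω_n = 3.984 rad/s and ζ = 6.1/(2·3.984) = 0.7655.
%OS = 100·exp(−πζ/√(1−ζ²)) = 100·exp(−π·0.7655/√0.4141) = 2.38%.

2.38%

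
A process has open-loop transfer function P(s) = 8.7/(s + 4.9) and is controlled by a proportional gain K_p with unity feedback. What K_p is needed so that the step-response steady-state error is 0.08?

The loop is type 0, so e_ss(step) = 1/(1 + K_pos) with K_pos = K_p·P(0).
P(0) = 1.776. Require 1/(1 + K_p·1.776) = 0.08, so 1 + 1.776·K_p = 12.5.
K_p = (12.5 − 1)/1.776 = 6.48.

K_p = 6.48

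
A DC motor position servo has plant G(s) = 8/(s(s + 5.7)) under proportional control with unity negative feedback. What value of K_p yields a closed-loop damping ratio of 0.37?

K_p = 7.42

Closed-loop characteristic equation: s² + 5.7s + K_p·8 = 0.
So ω_n = √(8K_p) and 2ζω_n = 5.7, giving ζ = 5.7/(2√(8K_p)).
Setting ζ = 0.37: √(8K_p) = 5.7/(2·0.37) = 7.703, so K_p = 59.33/8 = 7.42.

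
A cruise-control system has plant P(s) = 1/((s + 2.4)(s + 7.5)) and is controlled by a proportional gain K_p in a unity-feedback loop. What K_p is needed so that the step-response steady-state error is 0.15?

The loop is type 0, so e_ss(step) = 1/(1 + K_pos) with K_pos = K_p·P(0).
P(0) = 0.05556. Require 1/(1 + K_p·0.05556) = 0.15, so 1 + 0.05556·K_p = 6.667.
K_p = (6.667 − 1)/0.05556 = 102.

K_p = 102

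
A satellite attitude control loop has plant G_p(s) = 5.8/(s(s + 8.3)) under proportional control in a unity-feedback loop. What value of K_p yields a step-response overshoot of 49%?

K_p = 60.6

From %OS = 100·exp(−πζ/√(1−ζ²)) = 49%, ζ = −ln(0.49)/√(π²+ln²(0.49)) = 0.2214.
Characteristic equation s² + 8.3s + 5.8K_p = 0 gives ζ = 8.3/(2√(5.8K_p)).
Setting ζ = 0.2214: √(5.8K_p) = 8.3/(2·0.2214) = 18.74, so K_p = 351.3/5.8 = 60.6.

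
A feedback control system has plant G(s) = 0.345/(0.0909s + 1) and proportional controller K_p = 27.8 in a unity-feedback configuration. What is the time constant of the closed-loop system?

τ = 0.00858 s

Closed loop: T(s) = K_p·G/(1+K_p·G) = 9.591/(0.0909s + 1 + 9.591), with pole at s = −(1 + 9.591)/0.0909 = −116.5.
Closed-loop time constant τ = 1/116.5 = 0.00858 s.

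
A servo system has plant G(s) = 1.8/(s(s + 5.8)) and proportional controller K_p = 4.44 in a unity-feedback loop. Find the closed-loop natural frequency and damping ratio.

With unity feedback the closed-loop characteristic equation is s² + 5.8s + 4.44·1.8 = s² + 5.8s + 7.992 = 0.
Matching s² + 2ζω_n s + ω_n²: ω_n = √7.992 = 2.827 rad/s and 2ζω_n = 5.8, so ζ = 5.8/(2·2.827) = 1.03.

ω_n = 2.83 rad/s, ζ = 1.03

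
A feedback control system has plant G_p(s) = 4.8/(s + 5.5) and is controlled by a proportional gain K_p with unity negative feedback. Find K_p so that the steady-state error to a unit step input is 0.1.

K_p = 10.3

For a type-0 loop with proportional control, e_ss = 1/(1 + K_p·G_p(0)).
G_p(0) = 0.8727. Require 1/(1 + K_p·0.8727) = 0.1, so 1 + 0.8727·K_p = 10.
K_p = (10 − 1)/0.8727 = 10.3.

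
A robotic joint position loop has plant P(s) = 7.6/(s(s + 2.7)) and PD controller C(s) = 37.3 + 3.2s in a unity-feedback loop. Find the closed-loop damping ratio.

ζ = 0.802

Forward path: (37.3 + 3.2s)·7.6/(s(s+2.7)). The closed-loop characteristic equation is s² + (2.7 + 7.6·3.2)s + 7.6·37.3 = 0.
That is s² + 27.02s + 283.5 = 0, so ω_n = 16.84 rad/s and ζ = 27.02/(2·16.84) = 0.8024.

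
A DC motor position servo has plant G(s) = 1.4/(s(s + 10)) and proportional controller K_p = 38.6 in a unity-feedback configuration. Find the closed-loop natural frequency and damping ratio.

ω_n = 7.35 rad/s, ζ = 0.68

1 + K_p·G(s) = 0 gives s² + 10s + 54.04 = 0.
So ω_n² = 54.04 ⇒ ω_n = 7.351 rad/s, and ζ = 10/(2ω_n) = 0.68.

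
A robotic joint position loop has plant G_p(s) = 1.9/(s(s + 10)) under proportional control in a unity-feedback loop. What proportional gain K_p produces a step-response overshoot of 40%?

K_p = 168

From %OS = 100·exp(−πζ/√(1−ζ²)) = 40%, ζ = −ln(0.4)/√(π²+ln²(0.4)) = 0.28.
Characteristic equation s² + 10s + 1.9K_p = 0 gives ζ = 10/(2√(1.9K_p)).
Setting ζ = 0.28: √(1.9K_p) = 10/(2·0.28) = 17.86, so K_p = 318.9/1.9 = 168.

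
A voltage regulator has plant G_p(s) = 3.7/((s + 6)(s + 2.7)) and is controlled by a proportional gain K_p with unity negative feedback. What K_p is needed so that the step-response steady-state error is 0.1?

K_p = 39.4

The loop is type 0, so e_ss(step) = 1/(1 + K_pos) with K_pos = K_p·G_p(0).
G_p(0) = 0.2284. Require 1/(1 + K_p·0.2284) = 0.1, so 1 + 0.2284·K_p = 10.
K_p = (10 − 1)/0.2284 = 39.4.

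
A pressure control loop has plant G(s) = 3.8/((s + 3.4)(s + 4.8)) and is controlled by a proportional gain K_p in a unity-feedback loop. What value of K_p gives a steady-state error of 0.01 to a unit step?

K_p = 425

The loop is type 0, so e_ss(step) = 1/(1 + K_pos) with K_pos = K_p·G(0).
G(0) = 0.2328. Require 1/(1 + K_p·0.2328) = 0.01, so 1 + 0.2328·K_p = 100.
K_p = (100 − 1)/0.2328 = 425.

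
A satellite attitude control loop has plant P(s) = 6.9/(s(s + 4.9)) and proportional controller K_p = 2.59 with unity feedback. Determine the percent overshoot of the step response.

From 1 + K_pP(s) = 0: s² + 4.9s + 17.87 = 0 ⇒ ω_n = 4.227, ζ = 0.5796.
%OS = 100·exp(−πζ/√(1−ζ²)) = 100·exp(−π·0.5796/√0.6641) = 10.7%.

10.7%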